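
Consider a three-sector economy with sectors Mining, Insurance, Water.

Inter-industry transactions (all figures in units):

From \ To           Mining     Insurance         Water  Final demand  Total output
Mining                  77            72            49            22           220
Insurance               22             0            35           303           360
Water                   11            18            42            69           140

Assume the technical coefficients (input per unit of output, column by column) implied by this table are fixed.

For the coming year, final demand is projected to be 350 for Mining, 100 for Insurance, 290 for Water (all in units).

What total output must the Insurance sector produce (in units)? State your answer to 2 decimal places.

Technical coefficients a_ij = z_ij / X_j:
  a_MM = 77/220 = 0.35, a_IM = 22/220 = 0.10, a_WM = 11/220 = 0.05
  a_MI = 72/360 = 0.20, a_II = 0/360 = 0.00, a_WI = 18/360 = 0.05
  a_MW = 49/140 = 0.35, a_IW = 35/140 = 0.25, a_WW = 42/140 = 0.30
I − A =
  [   0.65    -0.20    -0.35]
  [  -0.10     1.00    -0.25]
  [  -0.05    -0.05     0.70]
Cofactors of I−A, C_ij = (−1)^(i+j)·(minor ij) (rows/columns in the sector order above):
  C_11 = (1.00)(0.70) − (-0.25)(-0.05) = 0.6875
  C_12 = −[(-0.10)(0.70) − (-0.25)(-0.05)] = 0.0825
  C_13 = (-0.10)(-0.05) − (1.00)(-0.05) = 0.0550
  C_21 = −[(-0.20)(0.70) − (-0.35)(-0.05)] = 0.1575
  C_22 = (0.65)(0.70) − (-0.35)(-0.05) = 0.4375
  C_23 = −[(0.65)(-0.05) − (-0.20)(-0.05)] = 0.0425
  C_31 = (-0.20)(-0.25) − (-0.35)(1.00) = 0.4000
  C_32 = −[(0.65)(-0.25) − (-0.35)(-0.10)] = 0.1975
  C_33 = (0.65)(1.00) − (-0.20)(-0.10) = 0.6300
det(I−A) = Σ_j (I−A)_1j·C_1j = (0.65)(0.6875) + (-0.20)(0.0825) + (-0.35)(0.0550) = 0.411125
adj(I−A) = Cᵀ =
  [ 0.6875   0.1575   0.4000]
  [ 0.0825   0.4375   0.1975]
  [ 0.0550   0.0425   0.6300]
(I − A)⁻¹ = adj(I−A) / det(I−A) ≈
  [   1.6722     0.3831     0.9729]
  [   0.2007     1.0642     0.4804]
  [   0.1338     0.1034     1.5324]
x = (I − A)⁻¹ d = adj(I−A)·d / det(I−A), with det(I−A) = 0.411125:
  x_M = (0.6875·350 + 0.1575·100 + 0.4000·290) / 0.411125 = 372.375 / 0.411125 ≈ 905.75
  x_I = (0.0825·350 + 0.4375·100 + 0.1975·290) / 0.411125 = 129.90 / 0.411125 ≈ 315.96
  x_W = (0.0550·350 + 0.0425·100 + 0.6300·290) / 0.411125 = 206.20 / 0.411125 ≈ 501.55

x_I = 315.96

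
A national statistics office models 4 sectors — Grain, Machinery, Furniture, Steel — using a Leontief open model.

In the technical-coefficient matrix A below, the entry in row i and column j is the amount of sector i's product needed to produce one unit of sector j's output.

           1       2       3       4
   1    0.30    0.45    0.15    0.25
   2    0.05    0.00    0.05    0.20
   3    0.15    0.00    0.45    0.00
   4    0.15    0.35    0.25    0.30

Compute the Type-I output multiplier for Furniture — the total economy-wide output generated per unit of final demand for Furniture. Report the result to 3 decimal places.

m_3 = 4.900

I − A =
  [   0.70    -0.45    -0.15    -0.25]
  [  -0.05     1.00    -0.05    -0.20]
  [  -0.15     0.00     0.55     0.00]
  [  -0.15    -0.35    -0.25     0.70]
Compute the cofactors C_ij = (−1)^(i+j)·(3×3 minor ij) of I−A; the adjugate is their transpose:
adj(I−A) = Cᵀ =
  [ 0.346500   0.221375   0.199625   0.187000]
  [ 0.048500   0.223750   0.070500   0.081250]
  [ 0.094500   0.060375   0.369875   0.051000]
  [ 0.132250   0.180875   0.210125   0.346750]
det(I−A) = Σ_j (I−A)_1j·C_1j = (0.70)(0.346500) + (-0.45)(0.048500) + (-0.15)(0.094500) + (-0.25)(0.132250) = 0.1734875
(I − A)⁻¹ = adj(I−A) / det(I−A) ≈
  [   1.9973     1.2760     1.1507     1.0779]
  [   0.2796     1.2897     0.4064     0.4683]
  [   0.5447     0.3480     2.1320     0.2940]
  [   0.7623     1.0426     1.2112     1.9987]
The output multiplier for sector j is the column-j sum of the Leontief inverse (I − A)⁻¹ = adj(I−A) / det(I−A).
Column 3 of adj(I−A): (0.199625, 0.070500, 0.369875, 0.210125); det(I−A) = 0.1734875.
m_3 = (0.199625 + 0.070500 + 0.369875 + 0.210125) / 0.1734875 = 0.850125 / 0.1734875 ≈ 4.900.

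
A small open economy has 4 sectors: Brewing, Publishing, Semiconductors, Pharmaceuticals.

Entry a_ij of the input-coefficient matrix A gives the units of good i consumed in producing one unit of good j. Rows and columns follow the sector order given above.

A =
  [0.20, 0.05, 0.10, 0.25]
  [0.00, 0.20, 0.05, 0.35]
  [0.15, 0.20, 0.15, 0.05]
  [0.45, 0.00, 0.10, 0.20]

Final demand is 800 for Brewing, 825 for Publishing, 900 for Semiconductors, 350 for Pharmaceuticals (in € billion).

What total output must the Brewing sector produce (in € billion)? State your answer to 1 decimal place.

I − A =
  [   0.80    -0.05    -0.10    -0.25]
  [   0.00     0.80    -0.05    -0.35]
  [  -0.15    -0.20     0.85    -0.05]
  [  -0.45     0.00    -0.10     0.80]
Compute the cofactors C_ij = (−1)^(i+j)·(3×3 minor ij) of I−A; the adjugate is their transpose:
adj(I−A) = Cᵀ =
  [ 0.525000   0.054750   0.087750   0.193500]
  [ 0.146250   0.426375   0.070125   0.236625]
  [ 0.145500   0.112625   0.414125   0.120625]
  [ 0.313500   0.044875   0.101125   0.523625]
det(I−A) = Σ_j (I−A)_1j·C_1j = (0.80)(0.525000) + (-0.05)(0.146250) + (-0.10)(0.145500) + (-0.25)(0.313500) = 0.3197625
(I − A)⁻¹ = adj(I−A) / det(I−A) ≈
  [   1.6418     0.1712     0.2744     0.6051]
  [   0.4574     1.3334     0.2193     0.7400]
  [   0.4550     0.3522     1.2951     0.3772]
  [   0.9804     0.1403     0.3163     1.6375]
x = (I − A)⁻¹ d = adj(I−A)·d / det(I−A), with det(I−A) = 0.3197625:
  x_1 = (0.525000·800 + 0.054750·825 + 0.087750·900 + 0.193500·350) / 0.3197625 = 611.86875 / 0.3197625 ≈ 1913.5
  x_2 = (0.146250·800 + 0.426375·825 + 0.070125·900 + 0.236625·350) / 0.3197625 = 614.690625 / 0.3197625 ≈ 1922.3
  x_3 = (0.145500·800 + 0.112625·825 + 0.414125·900 + 0.120625·350) / 0.3197625 = 624.246875 / 0.3197625 ≈ 1952.2
  x_4 = (0.313500·800 + 0.044875·825 + 0.101125·900 + 0.523625·350) / 0.3197625 = 562.103125 / 0.3197625 ≈ 1757.9

x_1 = 1913.5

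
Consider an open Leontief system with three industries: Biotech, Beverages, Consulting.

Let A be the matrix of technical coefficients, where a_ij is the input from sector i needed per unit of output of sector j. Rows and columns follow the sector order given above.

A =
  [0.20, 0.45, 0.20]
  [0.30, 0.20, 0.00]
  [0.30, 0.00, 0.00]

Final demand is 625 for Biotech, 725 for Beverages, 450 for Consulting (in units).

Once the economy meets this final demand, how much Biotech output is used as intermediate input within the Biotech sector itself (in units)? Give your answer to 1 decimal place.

I − A =
  [   0.80    -0.45    -0.20]
  [  -0.30     0.80     0.00]
  [  -0.30     0.00     1.00]
Cofactors of I−A, C_ij = (−1)^(i+j)·(minor ij) (rows/columns in the sector order above):
  C_11 = (0.80)(1.00) − (0.00)(0.00) = 0.8000
  C_12 = −[(-0.30)(1.00) − (0.00)(-0.30)] = 0.3000
  C_13 = (-0.30)(0.00) − (0.80)(-0.30) = 0.2400
  C_21 = −[(-0.45)(1.00) − (-0.20)(0.00)] = 0.4500
  C_22 = (0.80)(1.00) − (-0.20)(-0.30) = 0.7400
  C_23 = −[(0.80)(0.00) − (-0.45)(-0.30)] = 0.1350
  C_31 = (-0.45)(0.00) − (-0.20)(0.80) = 0.1600
  C_32 = −[(0.80)(0.00) − (-0.20)(-0.30)] = 0.0600
  C_33 = (0.80)(0.80) − (-0.45)(-0.30) = 0.5050
det(I−A) = Σ_j (I−A)_1j·C_1j = (0.80)(0.8000) + (-0.45)(0.3000) + (-0.20)(0.2400) = 0.4570
adj(I−A) = Cᵀ =
  [ 0.8000   0.4500   0.1600]
  [ 0.3000   0.7400   0.0600]
  [ 0.2400   0.1350   0.5050]
(I − A)⁻¹ = adj(I−A) / det(I−A) ≈
  [   1.7505     0.9847     0.3501]
  [   0.6565     1.6193     0.1313]
  [   0.5252     0.2954     1.1050]
First solve x = (I − A)⁻¹ d = adj(I−A)·d / det(I−A); in particular x_1 = (0.8000·625 + 0.4500·725 + 0.1600·450) / 0.4570 = 898.25 / 0.4570 ≈ 1965.536.
Intermediate flow from 1 to 1: z_11 = a_11 · x_1 = 0.20 × 898.25 / 0.4570 = 179.65 / 0.4570 ≈ 393.1.

z_11 = 393.1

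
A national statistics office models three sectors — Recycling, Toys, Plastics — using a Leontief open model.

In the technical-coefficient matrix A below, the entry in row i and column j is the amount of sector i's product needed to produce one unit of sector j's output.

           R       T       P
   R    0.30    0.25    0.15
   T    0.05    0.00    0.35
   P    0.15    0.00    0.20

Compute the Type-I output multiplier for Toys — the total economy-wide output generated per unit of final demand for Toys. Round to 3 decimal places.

m_T = 1.507

I − A =
  [   0.70    -0.25    -0.15]
  [  -0.05     1.00    -0.35]
  [  -0.15     0.00     0.80]
Cofactors of I−A, C_ij = (−1)^(i+j)·(minor ij) (rows/columns in the sector order above):
  C_11 = (1.00)(0.80) − (-0.35)(0.00) = 0.8000
  C_12 = −[(-0.05)(0.80) − (-0.35)(-0.15)] = 0.0925
  C_13 = (-0.05)(0.00) − (1.00)(-0.15) = 0.1500
  C_21 = −[(-0.25)(0.80) − (-0.15)(0.00)] = 0.2000
  C_22 = (0.70)(0.80) − (-0.15)(-0.15) = 0.5375
  C_23 = −[(0.70)(0.00) − (-0.25)(-0.15)] = 0.0375
  C_31 = (-0.25)(-0.35) − (-0.15)(1.00) = 0.2375
  C_32 = −[(0.70)(-0.35) − (-0.15)(-0.05)] = 0.2525
  C_33 = (0.70)(1.00) − (-0.25)(-0.05) = 0.6875
det(I−A) = Σ_j (I−A)_1j·C_1j = (0.70)(0.8000) + (-0.25)(0.0925) + (-0.15)(0.1500) = 0.514375
adj(I−A) = Cᵀ =
  [ 0.8000   0.2000   0.2375]
  [ 0.0925   0.5375   0.2525]
  [ 0.1500   0.0375   0.6875]
(I − A)⁻¹ = adj(I−A) / det(I−A) ≈
  [   1.5553     0.3888     0.4617]
  [   0.1798     1.0450     0.4909]
  [   0.2916     0.0729     1.3366]
The output multiplier for sector j is the column-j sum of the Leontief inverse (I − A)⁻¹ = adj(I−A) / det(I−A).
Column T of adj(I−A): (0.2000, 0.5375, 0.0375); det(I−A) = 0.514375.
m_T = (0.2000 + 0.5375 + 0.0375) / 0.514375 = 0.775 / 0.514375 ≈ 1.507.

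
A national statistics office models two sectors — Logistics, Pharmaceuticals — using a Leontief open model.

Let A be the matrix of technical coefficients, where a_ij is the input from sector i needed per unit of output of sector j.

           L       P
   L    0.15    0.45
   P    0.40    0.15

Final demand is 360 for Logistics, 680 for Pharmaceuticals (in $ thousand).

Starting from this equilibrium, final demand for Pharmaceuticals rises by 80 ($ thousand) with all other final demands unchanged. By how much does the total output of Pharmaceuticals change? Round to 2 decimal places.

I − A =
  [   0.85    -0.45]
  [  -0.40     0.85]
det(I−A) = (0.85)(0.85) − (-0.45)(-0.40) = 0.5425
adj(I−A) = [[0.85, 0.45], [0.40, 0.85]]
(I − A)⁻¹ = adj(I−A) / det(I−A) ≈
  [   1.5668     0.8295]
  [   0.7373     1.5668]
Δx = (I − A)⁻¹ Δd with Δd having +80 in the Pharmaceuticals component and 0 elsewhere.
So Δx_P = L_PP · (+80), where L_PP = adj(I−A)_PP / det(I−A) = 0.85 / 0.5425.
Δx_P = 0.85 × (+80) / 0.5425 = 68.00 / 0.5425 ≈ 125.35.

Δx_P = 125.35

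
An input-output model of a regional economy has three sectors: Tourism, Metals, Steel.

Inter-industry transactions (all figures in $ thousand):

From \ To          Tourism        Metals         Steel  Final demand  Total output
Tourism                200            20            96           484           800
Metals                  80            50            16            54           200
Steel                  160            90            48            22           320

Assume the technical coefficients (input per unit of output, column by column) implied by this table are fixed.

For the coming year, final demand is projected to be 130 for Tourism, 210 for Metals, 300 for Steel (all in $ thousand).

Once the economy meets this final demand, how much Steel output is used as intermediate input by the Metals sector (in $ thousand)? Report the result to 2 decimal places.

Technical coefficients a_ij = z_ij / X_j:
  a_11 = 200/800 = 0.25, a_21 = 80/800 = 0.10, a_31 = 160/800 = 0.20
  a_12 = 20/200 = 0.10, a_22 = 50/200 = 0.25, a_32 = 90/200 = 0.45
  a_13 = 96/320 = 0.30, a_23 = 16/320 = 0.05, a_33 = 48/320 = 0.15
I − A =
  [   0.75    -0.10    -0.30]
  [  -0.10     0.75    -0.05]
  [  -0.20    -0.45     0.85]
Cofactors of I−A, C_ij = (−1)^(i+j)·(minor ij) (rows/columns in the sector order above):
  C_11 = (0.75)(0.85) − (-0.05)(-0.45) = 0.6150
  C_12 = −[(-0.10)(0.85) − (-0.05)(-0.20)] = 0.0950
  C_13 = (-0.10)(-0.45) − (0.75)(-0.20) = 0.1950
  C_21 = −[(-0.10)(0.85) − (-0.30)(-0.45)] = 0.2200
  C_22 = (0.75)(0.85) − (-0.30)(-0.20) = 0.5775
  C_23 = −[(0.75)(-0.45) − (-0.10)(-0.20)] = 0.3575
  C_31 = (-0.10)(-0.05) − (-0.30)(0.75) = 0.2300
  C_32 = −[(0.75)(-0.05) − (-0.30)(-0.10)] = 0.0675
  C_33 = (0.75)(0.75) − (-0.10)(-0.10) = 0.5525
det(I−A) = Σ_j (I−A)_1j·C_1j = (0.75)(0.6150) + (-0.10)(0.0950) + (-0.30)(0.1950) = 0.39325
adj(I−A) = Cᵀ =
  [ 0.6150   0.2200   0.2300]
  [ 0.0950   0.5775   0.0675]
  [ 0.1950   0.3575   0.5525]
(I − A)⁻¹ = adj(I−A) / det(I−A) ≈
  [   1.5639     0.5594     0.5849]
  [   0.2416     1.4685     0.1716]
  [   0.4959     0.9091     1.4050]
First solve x = (I − A)⁻¹ d = adj(I−A)·d / det(I−A); in particular x_2 = (0.0950·130 + 0.5775·210 + 0.0675·300) / 0.39325 = 153.875 / 0.39325 ≈ 391.2905.
Intermediate flow from 3 to 2: z_32 = a_32 · x_2 = 0.45 × 153.875 / 0.39325 = 69.24375 / 0.39325 ≈ 176.08.

z_32 = 176.08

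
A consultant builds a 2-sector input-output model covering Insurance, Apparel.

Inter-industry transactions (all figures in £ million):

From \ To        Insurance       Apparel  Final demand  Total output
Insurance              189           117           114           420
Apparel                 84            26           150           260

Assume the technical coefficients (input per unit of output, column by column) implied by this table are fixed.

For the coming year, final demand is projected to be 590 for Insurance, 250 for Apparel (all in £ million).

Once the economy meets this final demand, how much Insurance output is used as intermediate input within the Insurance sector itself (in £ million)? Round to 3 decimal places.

Technical coefficients a_ij = z_ij / X_j:
  a_II = 189/420 = 0.45, a_AI = 84/420 = 0.20
  a_IA = 117/260 = 0.45, a_AA = 26/260 = 0.10
I − A =
  [   0.55    -0.45]
  [  -0.20     0.90]
det(I−A) = (0.55)(0.90) − (-0.45)(-0.20) = 0.4050
adj(I−A) = [[0.90, 0.45], [0.20, 0.55]]
(I − A)⁻¹ = adj(I−A) / det(I−A) ≈
  [   2.2222     1.1111]
  [   0.4938     1.3580]
First solve x = (I − A)⁻¹ d = adj(I−A)·d / det(I−A); in particular x_I = (0.90·590 + 0.45·250) / 0.4050 = 643.50 / 0.4050 ≈ 1588.88889.
Intermediate flow from I to I: z_II = a_II · x_I = 0.45 × 643.50 / 0.4050 = 289.575 / 0.4050 = 715.000.

z_II = 715.000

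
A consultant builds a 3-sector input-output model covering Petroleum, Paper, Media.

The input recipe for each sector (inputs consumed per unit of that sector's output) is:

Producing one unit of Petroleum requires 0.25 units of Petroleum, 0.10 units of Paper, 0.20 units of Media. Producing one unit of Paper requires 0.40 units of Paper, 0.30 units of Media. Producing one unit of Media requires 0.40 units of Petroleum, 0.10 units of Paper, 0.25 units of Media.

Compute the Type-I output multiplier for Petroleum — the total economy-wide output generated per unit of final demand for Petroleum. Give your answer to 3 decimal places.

I − A =
  [   0.75     0.00    -0.40]
  [  -0.10     0.60    -0.10]
  [  -0.20    -0.30     0.75]
Cofactors of I−A, C_ij = (−1)^(i+j)·(minor ij) (rows/columns in the sector order above):
  C_11 = (0.60)(0.75) − (-0.10)(-0.30) = 0.4200
  C_12 = −[(-0.10)(0.75) − (-0.10)(-0.20)] = 0.0950
  C_13 = (-0.10)(-0.30) − (0.60)(-0.20) = 0.1500
  C_21 = −[(0.00)(0.75) − (-0.40)(-0.30)] = 0.1200
  C_22 = (0.75)(0.75) − (-0.40)(-0.20) = 0.4825
  C_23 = −[(0.75)(-0.30) − (0.00)(-0.20)] = 0.2250
  C_31 = (0.00)(-0.10) − (-0.40)(0.60) = 0.2400
  C_32 = −[(0.75)(-0.10) − (-0.40)(-0.10)] = 0.1150
  C_33 = (0.75)(0.60) − (0.00)(-0.10) = 0.4500
det(I−A) = Σ_j (I−A)_1j·C_1j = (0.75)(0.4200) + (0.00)(0.0950) + (-0.40)(0.1500) = 0.2550
adj(I−A) = Cᵀ =
  [ 0.4200   0.1200   0.2400]
  [ 0.0950   0.4825   0.1150]
  [ 0.1500   0.2250   0.4500]
(I − A)⁻¹ = adj(I−A) / det(I−A) ≈
  [   1.6471     0.4706     0.9412]
  [   0.3725     1.8922     0.4510]
  [   0.5882     0.8824     1.7647]
The output multiplier for sector j is the column-j sum of the Leontief inverse (I − A)⁻¹ = adj(I−A) / det(I−A).
Column 1 of adj(I−A): (0.4200, 0.0950, 0.1500); det(I−A) = 0.2550.
m_1 = (0.4200 + 0.0950 + 0.1500) / 0.2550 = 0.665 / 0.2550 ≈ 2.608.

m_1 = 2.608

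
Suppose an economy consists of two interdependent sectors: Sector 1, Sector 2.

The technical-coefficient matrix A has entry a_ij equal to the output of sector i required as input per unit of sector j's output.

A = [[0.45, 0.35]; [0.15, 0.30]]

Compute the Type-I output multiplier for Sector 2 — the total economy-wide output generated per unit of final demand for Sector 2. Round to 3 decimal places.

m_2 = 2.707

I − A =
  [   0.55    -0.35]
  [  -0.15     0.70]
det(I−A) = (0.55)(0.70) − (-0.35)(-0.15) = 0.3325
adj(I−A) = [[0.70, 0.35], [0.15, 0.55]]
(I − A)⁻¹ = adj(I−A) / det(I−A) ≈
  [   2.1053     1.0526]
  [   0.4511     1.6541]
The output multiplier for sector j is the column-j sum of the Leontief inverse (I − A)⁻¹ = adj(I−A) / det(I−A).
Column 2 of adj(I−A): (0.35, 0.55); det(I−A) = 0.3325.
m_2 = (0.35 + 0.55) / 0.3325 = 0.90 / 0.3325 ≈ 2.707.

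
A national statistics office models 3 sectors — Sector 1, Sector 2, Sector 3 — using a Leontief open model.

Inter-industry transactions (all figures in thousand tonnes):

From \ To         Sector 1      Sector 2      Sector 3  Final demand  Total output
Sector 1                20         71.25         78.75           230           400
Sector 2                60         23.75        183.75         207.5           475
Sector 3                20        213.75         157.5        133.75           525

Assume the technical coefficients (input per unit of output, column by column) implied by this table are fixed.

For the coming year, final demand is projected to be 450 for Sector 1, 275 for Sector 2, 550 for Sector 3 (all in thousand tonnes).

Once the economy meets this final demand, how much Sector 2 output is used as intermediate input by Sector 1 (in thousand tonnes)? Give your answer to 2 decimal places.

Technical coefficients a_ij = z_ij / X_j:
  a_11 = 20/400 = 0.05, a_21 = 60/400 = 0.15, a_31 = 20/400 = 0.05
  a_12 = 71.25/475 = 0.15, a_22 = 23.75/475 = 0.05, a_32 = 213.75/475 = 0.45
  a_13 = 78.75/525 = 0.15, a_23 = 183.75/525 = 0.35, a_33 = 157.5/525 = 0.30
I − A =
  [   0.95    -0.15    -0.15]
  [  -0.15     0.95    -0.35]
  [  -0.05    -0.45     0.70]
Cofactors of I−A, C_ij = (−1)^(i+j)·(minor ij) (rows/columns in the sector order above):
  C_11 = (0.95)(0.70) − (-0.35)(-0.45) = 0.5075
  C_12 = −[(-0.15)(0.70) − (-0.35)(-0.05)] = 0.1225
  C_13 = (-0.15)(-0.45) − (0.95)(-0.05) = 0.1150
  C_21 = −[(-0.15)(0.70) − (-0.15)(-0.45)] = 0.1725
  C_22 = (0.95)(0.70) − (-0.15)(-0.05) = 0.6575
  C_23 = −[(0.95)(-0.45) − (-0.15)(-0.05)] = 0.4350
  C_31 = (-0.15)(-0.35) − (-0.15)(0.95) = 0.1950
  C_32 = −[(0.95)(-0.35) − (-0.15)(-0.15)] = 0.3550
  C_33 = (0.95)(0.95) − (-0.15)(-0.15) = 0.8800
det(I−A) = Σ_j (I−A)_1j·C_1j = (0.95)(0.5075) + (-0.15)(0.1225) + (-0.15)(0.1150) = 0.4465
adj(I−A) = Cᵀ =
  [ 0.5075   0.1725   0.1950]
  [ 0.1225   0.6575   0.3550]
  [ 0.1150   0.4350   0.8800]
(I − A)⁻¹ = adj(I−A) / det(I−A) ≈
  [   1.1366     0.3863     0.4367]
  [   0.2744     1.4726     0.7951]
  [   0.2576     0.9742     1.9709]
First solve x = (I − A)⁻¹ d = adj(I−A)·d / det(I−A); in particular x_1 = (0.5075·450 + 0.1725·275 + 0.1950·550) / 0.4465 = 383.0625 / 0.4465 ≈ 857.9227.
Intermediate flow from 2 to 1: z_21 = a_21 · x_1 = 0.15 × 383.0625 / 0.4465 = 57.459375 / 0.4465 ≈ 128.69.

z_21 = 128.69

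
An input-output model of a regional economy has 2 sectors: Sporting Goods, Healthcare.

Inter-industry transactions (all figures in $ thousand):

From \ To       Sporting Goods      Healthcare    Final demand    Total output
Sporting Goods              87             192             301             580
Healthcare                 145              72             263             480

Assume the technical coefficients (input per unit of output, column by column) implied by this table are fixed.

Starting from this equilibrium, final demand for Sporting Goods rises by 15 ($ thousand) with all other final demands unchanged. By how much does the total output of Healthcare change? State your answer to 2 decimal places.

Technical coefficients a_ij = z_ij / X_j:
  a_SS = 87/580 = 0.15, a_HS = 145/580 = 0.25
  a_SH = 192/480 = 0.40, a_HH = 72/480 = 0.15
I − A =
  [   0.85    -0.40]
  [  -0.25     0.85]
det(I−A) = (0.85)(0.85) − (-0.40)(-0.25) = 0.6225
adj(I−A) = [[0.85, 0.40], [0.25, 0.85]]
(I − A)⁻¹ = adj(I−A) / det(I−A) ≈
  [   1.3655     0.6426]
  [   0.4016     1.3655]
Δx = (I − A)⁻¹ Δd with Δd having +15 in the Sporting Goods component and 0 elsewhere.
So Δx_H = L_HS · (+15), where L_HS = adj(I−A)_HS / det(I−A) = 0.25 / 0.6225.
Δx_H = 0.25 × (+15) / 0.6225 = 3.75 / 0.6225 ≈ 6.02.

Δx_H = 6.02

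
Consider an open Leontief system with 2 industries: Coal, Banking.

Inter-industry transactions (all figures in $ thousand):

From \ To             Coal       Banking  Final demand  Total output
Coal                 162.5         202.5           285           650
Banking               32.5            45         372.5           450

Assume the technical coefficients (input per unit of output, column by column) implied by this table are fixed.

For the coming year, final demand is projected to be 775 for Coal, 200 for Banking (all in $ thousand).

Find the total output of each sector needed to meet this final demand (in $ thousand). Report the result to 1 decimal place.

Technical coefficients a_ij = z_ij / X_j:
  a_11 = 162.5/650 = 0.25, a_21 = 32.5/650 = 0.05
  a_12 = 202.5/450 = 0.45, a_22 = 45/450 = 0.10
I − A =
  [   0.75    -0.45]
  [  -0.05     0.90]
det(I−A) = (0.75)(0.90) − (-0.45)(-0.05) = 0.6525
adj(I−A) = [[0.90, 0.45], [0.05, 0.75]]
(I − A)⁻¹ = adj(I−A) / det(I−A) ≈
  [   1.3793     0.6897]
  [   0.0766     1.1494]
x = (I − A)⁻¹ d = adj(I−A)·d / det(I−A), with det(I−A) = 0.6525:
  x_1 = (0.90·775 + 0.45·200) / 0.6525 = 787.50 / 0.6525 ≈ 1206.9
  x_2 = (0.05·775 + 0.75·200) / 0.6525 = 188.75 / 0.6525 ≈ 289.3

x_1 = 1206.9, x_2 = 289.3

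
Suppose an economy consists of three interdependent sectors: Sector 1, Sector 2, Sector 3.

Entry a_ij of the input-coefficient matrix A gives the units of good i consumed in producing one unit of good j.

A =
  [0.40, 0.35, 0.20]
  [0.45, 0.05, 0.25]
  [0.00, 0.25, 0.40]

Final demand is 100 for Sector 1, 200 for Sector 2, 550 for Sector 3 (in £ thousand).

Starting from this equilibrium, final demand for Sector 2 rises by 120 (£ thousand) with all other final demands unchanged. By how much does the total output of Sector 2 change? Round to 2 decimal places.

I − A =
  [   0.60    -0.35    -0.20]
  [  -0.45     0.95    -0.25]
  [   0.00    -0.25     0.60]
Cofactors of I−A, C_ij = (−1)^(i+j)·(minor ij) (rows/columns in the sector order above):
  C_11 = (0.95)(0.60) − (-0.25)(-0.25) = 0.5075
  C_12 = −[(-0.45)(0.60) − (-0.25)(0.00)] = 0.2700
  C_13 = (-0.45)(-0.25) − (0.95)(0.00) = 0.1125
  C_21 = −[(-0.35)(0.60) − (-0.20)(-0.25)] = 0.2600
  C_22 = (0.60)(0.60) − (-0.20)(0.00) = 0.3600
  C_23 = −[(0.60)(-0.25) − (-0.35)(0.00)] = 0.1500
  C_31 = (-0.35)(-0.25) − (-0.20)(0.95) = 0.2775
  C_32 = −[(0.60)(-0.25) − (-0.20)(-0.45)] = 0.2400
  C_33 = (0.60)(0.95) − (-0.35)(-0.45) = 0.4125
det(I−A) = Σ_j (I−A)_1j·C_1j = (0.60)(0.5075) + (-0.35)(0.2700) + (-0.20)(0.1125) = 0.1875
adj(I−A) = Cᵀ =
  [ 0.5075   0.2600   0.2775]
  [ 0.2700   0.3600   0.2400]
  [ 0.1125   0.1500   0.4125]
(I − A)⁻¹ = adj(I−A) / det(I−A) ≈
  [   2.7067     1.3867     1.4800]
  [   1.4400     1.9200     1.2800]
  [   0.6000     0.8000     2.2000]
Δx = (I − A)⁻¹ Δd with Δd having +120 in the Sector 2 component and 0 elsewhere.
So Δx_2 = L_22 · (+120), where L_22 = adj(I−A)_22 / det(I−A) = 0.3600 / 0.1875.
Δx_2 = 0.3600 × (+120) / 0.1875 = 43.20 / 0.1875 = 230.40.

Δx_2 = 230.40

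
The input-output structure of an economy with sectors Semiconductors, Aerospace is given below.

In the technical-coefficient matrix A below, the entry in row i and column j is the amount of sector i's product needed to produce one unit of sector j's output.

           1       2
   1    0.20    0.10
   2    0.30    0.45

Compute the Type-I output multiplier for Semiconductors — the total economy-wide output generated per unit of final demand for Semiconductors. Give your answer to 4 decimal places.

I − A =
  [   0.80    -0.10]
  [  -0.30     0.55]
det(I−A) = (0.80)(0.55) − (-0.10)(-0.30) = 0.4100
adj(I−A) = [[0.55, 0.10], [0.30, 0.80]]
(I − A)⁻¹ = adj(I−A) / det(I−A) ≈
  [   1.34146     0.24390]
  [   0.73171     1.95122]
The output multiplier for sector j is the column-j sum of the Leontief inverse (I − A)⁻¹ = adj(I−A) / det(I−A).
Column 1 of adj(I−A): (0.55, 0.30); det(I−A) = 0.4100.
m_1 = (0.55 + 0.30) / 0.4100 = 0.85 / 0.4100 ≈ 2.0732.

m_1 = 2.0732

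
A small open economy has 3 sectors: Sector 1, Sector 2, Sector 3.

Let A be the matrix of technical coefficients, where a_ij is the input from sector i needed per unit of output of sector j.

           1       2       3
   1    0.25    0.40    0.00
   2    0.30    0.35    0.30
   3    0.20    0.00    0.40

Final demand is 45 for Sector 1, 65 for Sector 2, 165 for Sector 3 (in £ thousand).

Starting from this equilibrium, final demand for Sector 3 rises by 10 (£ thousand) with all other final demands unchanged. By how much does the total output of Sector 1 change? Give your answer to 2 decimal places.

Δx_1 = 6.11

I − A =
  [   0.75    -0.40     0.00]
  [  -0.30     0.65    -0.30]
  [  -0.20     0.00     0.60]
Cofactors of I−A, C_ij = (−1)^(i+j)·(minor ij) (rows/columns in the sector order above):
  C_11 = (0.65)(0.60) − (-0.30)(0.00) = 0.3900
  C_12 = −[(-0.30)(0.60) − (-0.30)(-0.20)] = 0.2400
  C_13 = (-0.30)(0.00) − (0.65)(-0.20) = 0.1300
  C_21 = −[(-0.40)(0.60) − (0.00)(0.00)] = 0.2400
  C_22 = (0.75)(0.60) − (0.00)(-0.20) = 0.4500
  C_23 = −[(0.75)(0.00) − (-0.40)(-0.20)] = 0.0800
  C_31 = (-0.40)(-0.30) − (0.00)(0.65) = 0.1200
  C_32 = −[(0.75)(-0.30) − (0.00)(-0.30)] = 0.2250
  C_33 = (0.75)(0.65) − (-0.40)(-0.30) = 0.3675
det(I−A) = Σ_j (I−A)_1j·C_1j = (0.75)(0.3900) + (-0.40)(0.2400) + (0.00)(0.1300) = 0.1965
adj(I−A) = Cᵀ =
  [ 0.3900   0.2400   0.1200]
  [ 0.2400   0.4500   0.2250]
  [ 0.1300   0.0800   0.3675]
(I − A)⁻¹ = adj(I−A) / det(I−A) ≈
  [   1.9847     1.2214     0.6107]
  [   1.2214     2.2901     1.1450]
  [   0.6616     0.4071     1.8702]
Δx = (I − A)⁻¹ Δd with Δd having +10 in the Sector 3 component and 0 elsewhere.
So Δx_1 = L_13 · (+10), where L_13 = adj(I−A)_13 / det(I−A) = 0.1200 / 0.1965.
Δx_1 = 0.1200 × (+10) / 0.1965 = 1.20 / 0.1965 ≈ 6.11.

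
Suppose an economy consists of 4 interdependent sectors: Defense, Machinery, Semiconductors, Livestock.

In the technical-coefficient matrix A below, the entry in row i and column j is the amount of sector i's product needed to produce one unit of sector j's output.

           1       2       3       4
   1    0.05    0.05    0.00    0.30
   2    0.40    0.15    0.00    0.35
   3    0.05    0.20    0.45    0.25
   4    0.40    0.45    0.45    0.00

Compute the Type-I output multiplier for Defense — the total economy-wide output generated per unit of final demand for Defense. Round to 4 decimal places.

I − A =
  [   0.95    -0.05     0.00    -0.30]
  [  -0.40     0.85     0.00    -0.35]
  [  -0.05    -0.20     0.55    -0.25]
  [  -0.40    -0.45    -0.45     1.00]
Compute the cofactors C_ij = (−1)^(i+j)·(3×3 minor ij) of I−A; the adjugate is their transpose:
adj(I−A) = Cᵀ =
  [ 0.253750   0.123125   0.122625   0.149875]
  [ 0.259875   0.342875   0.203625   0.248875]
  [ 0.272625   0.287125   0.474875   0.301000]
  [ 0.341125   0.332750   0.354375   0.433125]
det(I−A) = Σ_j (I−A)_1j·C_1j = (0.95)(0.253750) + (-0.05)(0.259875) + (0.00)(0.272625) + (-0.30)(0.341125) = 0.12573125
(I − A)⁻¹ = adj(I−A) / det(I−A) ≈
  [   2.01819     0.97927     0.97529     1.19203]
  [   2.06691     2.72705     1.61953     1.97942]
  [   2.16832     2.28364     3.77691     2.39400]
  [   2.71313     2.64652     2.81851     3.44485]
The output multiplier for sector j is the column-j sum of the Leontief inverse (I − A)⁻¹ = adj(I−A) / det(I−A).
Column 1 of adj(I−A): (0.253750, 0.259875, 0.272625, 0.341125); det(I−A) = 0.12573125.
m_1 = (0.253750 + 0.259875 + 0.272625 + 0.341125) / 0.12573125 = 1.127375 / 0.12573125 ≈ 8.9665.

m_1 = 8.9665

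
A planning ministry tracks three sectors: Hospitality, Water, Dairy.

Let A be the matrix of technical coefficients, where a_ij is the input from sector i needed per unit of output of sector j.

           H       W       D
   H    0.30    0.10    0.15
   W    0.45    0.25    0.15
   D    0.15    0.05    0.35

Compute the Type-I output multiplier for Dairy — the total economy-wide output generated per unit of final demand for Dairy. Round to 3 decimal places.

I − A =
  [   0.70    -0.10    -0.15]
  [  -0.45     0.75    -0.15]
  [  -0.15    -0.05     0.65]
Cofactors of I−A, C_ij = (−1)^(i+j)·(minor ij) (rows/columns in the sector order above):
  C_11 = (0.75)(0.65) − (-0.15)(-0.05) = 0.4800
  C_12 = −[(-0.45)(0.65) − (-0.15)(-0.15)] = 0.3150
  C_13 = (-0.45)(-0.05) − (0.75)(-0.15) = 0.1350
  C_21 = −[(-0.10)(0.65) − (-0.15)(-0.05)] = 0.0725
  C_22 = (0.70)(0.65) − (-0.15)(-0.15) = 0.4325
  C_23 = −[(0.70)(-0.05) − (-0.10)(-0.15)] = 0.0500
  C_31 = (-0.10)(-0.15) − (-0.15)(0.75) = 0.1275
  C_32 = −[(0.70)(-0.15) − (-0.15)(-0.45)] = 0.1725
  C_33 = (0.70)(0.75) − (-0.10)(-0.45) = 0.4800
det(I−A) = Σ_j (I−A)_1j·C_1j = (0.70)(0.4800) + (-0.10)(0.3150) + (-0.15)(0.1350) = 0.28425
adj(I−A) = Cᵀ =
  [ 0.4800   0.0725   0.1275]
  [ 0.3150   0.4325   0.1725]
  [ 0.1350   0.0500   0.4800]
(I − A)⁻¹ = adj(I−A) / det(I−A) ≈
  [   1.6887     0.2551     0.4485]
  [   1.1082     1.5215     0.6069]
  [   0.4749     0.1759     1.6887]
The output multiplier for sector j is the column-j sum of the Leontief inverse (I − A)⁻¹ = adj(I−A) / det(I−A).
Column D of adj(I−A): (0.1275, 0.1725, 0.4800); det(I−A) = 0.28425.
m_D = (0.1275 + 0.1725 + 0.4800) / 0.28425 = 0.78 / 0.28425 ≈ 2.744.

m_D = 2.744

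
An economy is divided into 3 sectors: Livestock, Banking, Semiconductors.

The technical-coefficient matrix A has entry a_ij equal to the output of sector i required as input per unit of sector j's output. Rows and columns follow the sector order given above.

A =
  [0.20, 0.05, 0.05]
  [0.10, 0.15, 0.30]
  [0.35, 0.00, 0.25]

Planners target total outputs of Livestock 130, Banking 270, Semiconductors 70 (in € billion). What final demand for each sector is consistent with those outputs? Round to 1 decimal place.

d_1 = 87.0, d_2 = 195.5, d_3 = 7.0

I − A =
  [   0.80    -0.05    -0.05]
  [  -0.10     0.85    -0.30]
  [  -0.35     0.00     0.75]
d = (I − A) x:
  d_1 = (+0.80)·130 + (-0.05)·270 + (-0.05)·70 = 87.0
  d_2 = (-0.10)·130 + (+0.85)·270 + (-0.30)·70 = 195.5
  d_3 = (-0.35)·130 + (+0.00)·270 + (+0.75)·70 = 7.0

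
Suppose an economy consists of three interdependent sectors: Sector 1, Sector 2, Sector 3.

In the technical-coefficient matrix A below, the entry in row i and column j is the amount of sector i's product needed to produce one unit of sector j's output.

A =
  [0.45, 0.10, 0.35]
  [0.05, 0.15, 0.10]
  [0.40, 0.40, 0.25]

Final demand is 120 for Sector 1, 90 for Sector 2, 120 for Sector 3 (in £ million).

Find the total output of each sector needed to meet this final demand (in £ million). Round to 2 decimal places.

x_1 = 656.57, x_2 = 218.22, x_3 = 626.56

I − A =
  [   0.55    -0.10    -0.35]
  [  -0.05     0.85    -0.10]
  [  -0.40    -0.40     0.75]
Cofactors of I−A, C_ij = (−1)^(i+j)·(minor ij) (rows/columns in the sector order above):
  C_11 = (0.85)(0.75) − (-0.10)(-0.40) = 0.5975
  C_12 = −[(-0.05)(0.75) − (-0.10)(-0.40)] = 0.0775
  C_13 = (-0.05)(-0.40) − (0.85)(-0.40) = 0.3600
  C_21 = −[(-0.10)(0.75) − (-0.35)(-0.40)] = 0.2150
  C_22 = (0.55)(0.75) − (-0.35)(-0.40) = 0.2725
  C_23 = −[(0.55)(-0.40) − (-0.10)(-0.40)] = 0.2600
  C_31 = (-0.10)(-0.10) − (-0.35)(0.85) = 0.3075
  C_32 = −[(0.55)(-0.10) − (-0.35)(-0.05)] = 0.0725
  C_33 = (0.55)(0.85) − (-0.10)(-0.05) = 0.4625
det(I−A) = Σ_j (I−A)_1j·C_1j = (0.55)(0.5975) + (-0.10)(0.0775) + (-0.35)(0.3600) = 0.194875
adj(I−A) = Cᵀ =
  [ 0.5975   0.2150   0.3075]
  [ 0.0775   0.2725   0.0725]
  [ 0.3600   0.2600   0.4625]
(I − A)⁻¹ = adj(I−A) / det(I−A) ≈
  [   3.0661     1.1033     1.5779]
  [   0.3977     1.3983     0.3720]
  [   1.8473     1.3342     2.3733]
x = (I − A)⁻¹ d = adj(I−A)·d / det(I−A), with det(I−A) = 0.194875:
  x_1 = (0.5975·120 + 0.2150·90 + 0.3075·120) / 0.194875 = 127.95 / 0.194875 ≈ 656.57
  x_2 = (0.0775·120 + 0.2725·90 + 0.0725·120) / 0.194875 = 42.525 / 0.194875 ≈ 218.22
  x_3 = (0.3600·120 + 0.2600·90 + 0.4625·120) / 0.194875 = 122.10 / 0.194875 ≈ 626.56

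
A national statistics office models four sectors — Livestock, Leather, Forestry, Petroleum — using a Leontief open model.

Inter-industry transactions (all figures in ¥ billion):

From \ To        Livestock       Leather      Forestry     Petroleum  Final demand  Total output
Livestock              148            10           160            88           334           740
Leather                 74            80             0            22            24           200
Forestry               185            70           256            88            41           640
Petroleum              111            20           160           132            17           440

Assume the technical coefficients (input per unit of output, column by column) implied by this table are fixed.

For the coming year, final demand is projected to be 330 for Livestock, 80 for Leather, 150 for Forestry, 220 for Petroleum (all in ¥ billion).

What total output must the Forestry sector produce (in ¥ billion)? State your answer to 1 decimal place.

x_3 = 1317.7

Technical coefficients a_ij = z_ij / X_j:
  a_11 = 148/740 = 0.20, a_21 = 74/740 = 0.10, a_31 = 185/740 = 0.25, a_41 = 111/740 = 0.15
  a_12 = 10/200 = 0.05, a_22 = 80/200 = 0.40, a_32 = 70/200 = 0.35, a_42 = 20/200 = 0.10
  a_13 = 160/640 = 0.25, a_23 = 0/640 = 0.00, a_33 = 256/640 = 0.40, a_43 = 160/640 = 0.25
  a_14 = 88/440 = 0.20, a_24 = 22/440 = 0.05, a_34 = 88/440 = 0.20, a_44 = 132/440 = 0.30
I − A =
  [   0.80    -0.05    -0.25    -0.20]
  [  -0.10     0.60     0.00    -0.05]
  [  -0.25    -0.35     0.60    -0.20]
  [  -0.15    -0.10    -0.25     0.70]
Compute the cofactors C_ij = (−1)^(i+j)·(3×3 minor ij) of I−A; the adjugate is their transpose:
adj(I−A) = Cᵀ =
  [ 0.214625   0.114250   0.134375   0.107875]
  [ 0.044625   0.214250   0.034375   0.037875]
  [ 0.150875   0.216750   0.308125   0.146625]
  [ 0.106250   0.132500   0.143750   0.238750]
det(I−A) = Σ_j (I−A)_1j·C_1j = (0.80)(0.214625) + (-0.05)(0.044625) + (-0.25)(0.150875) + (-0.20)(0.106250) = 0.1105
(I − A)⁻¹ = adj(I−A) / det(I−A) ≈
  [   1.9423     1.0339     1.2161     0.9762]
  [   0.4038     1.9389     0.3111     0.3428]
  [   1.3654     1.9615     2.7885     1.3269]
  [   0.9615     1.1991     1.3009     2.1606]
x = (I − A)⁻¹ d = adj(I−A)·d / det(I−A), with det(I−A) = 0.1105:
  x_1 = (0.214625·330 + 0.114250·80 + 0.134375·150 + 0.107875·220) / 0.1105 = 123.855 / 0.1105 ≈ 1120.9
  x_2 = (0.044625·330 + 0.214250·80 + 0.034375·150 + 0.037875·220) / 0.1105 = 45.355 / 0.1105 ≈ 410.5
  x_3 = (0.150875·330 + 0.216750·80 + 0.308125·150 + 0.146625·220) / 0.1105 = 145.605 / 0.1105 ≈ 1317.7
  x_4 = (0.106250·330 + 0.132500·80 + 0.143750·150 + 0.238750·220) / 0.1105 = 119.75 / 0.1105 ≈ 1083.7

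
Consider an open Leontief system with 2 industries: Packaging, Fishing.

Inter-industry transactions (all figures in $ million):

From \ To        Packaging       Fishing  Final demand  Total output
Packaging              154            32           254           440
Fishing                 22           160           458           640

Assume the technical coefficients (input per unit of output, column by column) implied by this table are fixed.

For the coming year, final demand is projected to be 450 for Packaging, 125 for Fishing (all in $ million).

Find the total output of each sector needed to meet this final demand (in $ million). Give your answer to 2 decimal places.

x_P = 708.76, x_F = 213.92

Technical coefficients a_ij = z_ij / X_j:
  a_PP = 154/440 = 0.35, a_FP = 22/440 = 0.05
  a_PF = 32/640 = 0.05, a_FF = 160/640 = 0.25
I − A =
  [   0.65    -0.05]
  [  -0.05     0.75]
det(I−A) = (0.65)(0.75) − (-0.05)(-0.05) = 0.4850
adj(I−A) = [[0.75, 0.05], [0.05, 0.65]]
(I − A)⁻¹ = adj(I−A) / det(I−A) ≈
  [   1.5464     0.1031]
  [   0.1031     1.3402]
x = (I − A)⁻¹ d = adj(I−A)·d / det(I−A), with det(I−A) = 0.4850:
  x_P = (0.75·450 + 0.05·125) / 0.4850 = 343.75 / 0.4850 ≈ 708.76
  x_F = (0.05·450 + 0.65·125) / 0.4850 = 103.75 / 0.4850 ≈ 213.92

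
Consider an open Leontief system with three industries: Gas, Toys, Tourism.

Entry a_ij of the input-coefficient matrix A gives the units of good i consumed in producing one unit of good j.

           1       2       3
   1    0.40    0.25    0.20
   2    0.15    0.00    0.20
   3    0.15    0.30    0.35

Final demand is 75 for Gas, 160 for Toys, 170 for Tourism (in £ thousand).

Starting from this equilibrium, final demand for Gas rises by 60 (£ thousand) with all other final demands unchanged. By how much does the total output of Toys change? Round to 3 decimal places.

I − A =
  [   0.60    -0.25    -0.20]
  [  -0.15     1.00    -0.20]
  [  -0.15    -0.30     0.65]
Cofactors of I−A, C_ij = (−1)^(i+j)·(minor ij) (rows/columns in the sector order above):
  C_11 = (1.00)(0.65) − (-0.20)(-0.30) = 0.5900
  C_12 = −[(-0.15)(0.65) − (-0.20)(-0.15)] = 0.1275
  C_13 = (-0.15)(-0.30) − (1.00)(-0.15) = 0.1950
  C_21 = −[(-0.25)(0.65) − (-0.20)(-0.30)] = 0.2225
  C_22 = (0.60)(0.65) − (-0.20)(-0.15) = 0.3600
  C_23 = −[(0.60)(-0.30) − (-0.25)(-0.15)] = 0.2175
  C_31 = (-0.25)(-0.20) − (-0.20)(1.00) = 0.2500
  C_32 = −[(0.60)(-0.20) − (-0.20)(-0.15)] = 0.1500
  C_33 = (0.60)(1.00) − (-0.25)(-0.15) = 0.5625
det(I−A) = Σ_j (I−A)_1j·C_1j = (0.60)(0.5900) + (-0.25)(0.1275) + (-0.20)(0.1950) = 0.283125
adj(I−A) = Cᵀ =
  [ 0.5900   0.2225   0.2500]
  [ 0.1275   0.3600   0.1500]
  [ 0.1950   0.2175   0.5625]
(I − A)⁻¹ = adj(I−A) / det(I−A) ≈
  [   2.0839     0.7859     0.8830]
  [   0.4503     1.2715     0.5298]
  [   0.6887     0.7682     1.9868]
Δx = (I − A)⁻¹ Δd with Δd having +60 in the Gas component and 0 elsewhere.
So Δx_2 = L_21 · (+60), where L_21 = adj(I−A)_21 / det(I−A) = 0.1275 / 0.283125.
Δx_2 = 0.1275 × (+60) / 0.283125 = 7.65 / 0.283125 ≈ 27.020.

Δx_2 = 27.020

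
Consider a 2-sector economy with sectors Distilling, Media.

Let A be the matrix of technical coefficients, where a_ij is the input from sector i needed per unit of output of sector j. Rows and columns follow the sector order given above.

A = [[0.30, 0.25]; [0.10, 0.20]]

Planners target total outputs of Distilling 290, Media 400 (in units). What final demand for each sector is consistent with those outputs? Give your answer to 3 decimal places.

I − A =
  [   0.70    -0.25]
  [  -0.10     0.80]
d = (I − A) x:
  d_D = (+0.70)·290 + (-0.25)·400 = 103.000
  d_M = (-0.10)·290 + (+0.80)·400 = 291.000

d_D = 103.000, d_M = 291.000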